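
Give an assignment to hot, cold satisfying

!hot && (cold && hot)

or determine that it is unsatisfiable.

Case hot = True: the conjunct !hot is False.
Case hot = False: the conjunct hot is False.
Both cases fail — unsatisfiable.

Unsatisfiable — no assignment works.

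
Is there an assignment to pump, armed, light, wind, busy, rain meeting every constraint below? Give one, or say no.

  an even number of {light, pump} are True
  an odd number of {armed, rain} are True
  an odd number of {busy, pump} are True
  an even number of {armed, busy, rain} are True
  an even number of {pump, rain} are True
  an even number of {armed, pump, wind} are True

pump: False; armed: True; light: False; wind: True; busy: True; rain: False

{light, pump}: 0 true → even ✓
{armed, rain}: 1 true → odd ✓
{busy, pump}: 1 true → odd ✓
{armed, busy, rain}: 2 true → even ✓
{pump, rain}: 0 true → even ✓
{armed, pump, wind}: 2 true → even ✓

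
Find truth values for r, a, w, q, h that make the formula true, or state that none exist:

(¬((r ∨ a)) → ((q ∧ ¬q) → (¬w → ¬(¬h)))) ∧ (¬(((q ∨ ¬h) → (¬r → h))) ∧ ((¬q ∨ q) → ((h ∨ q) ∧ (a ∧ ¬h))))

r=F, a=T, w=T, q=T, h=F

  ¬((r ∨ a)) → ((q ∧ ¬q) → (¬w → ¬(¬h))) = True
    ¬((r ∨ a)) = False
      r ∨ a = True
    (q ∧ ¬q) → (¬w → ¬(¬h)) = True
      q ∧ ¬q = False
        ¬q = False
      ¬w → ¬(¬h) = True
        ¬w = False
        ¬(¬h) = False
          ¬h = True
  ¬(((q ∨ ¬h) → (¬r → h))) ∧ ((¬q ∨ q) → ((h ∨ q) ∧ (a ∧ ¬h))) = True
    ¬(((q ∨ ¬h) → (¬r → h))) = True
      (q ∨ ¬h) → (¬r → h) = False
        q ∨ ¬h = True
          ¬h = True
        ¬r → h = False
          ¬r = True
    (¬q ∨ q) → ((h ∨ q) ∧ (a ∧ ¬h)) = True
      ¬q ∨ q = True
        ¬q = False
      (h ∨ q) ∧ (a ∧ ¬h) = True
        h ∨ q = True
        a ∧ ¬h = True
          ¬h = True
Both conjuncts True, so the formula holds.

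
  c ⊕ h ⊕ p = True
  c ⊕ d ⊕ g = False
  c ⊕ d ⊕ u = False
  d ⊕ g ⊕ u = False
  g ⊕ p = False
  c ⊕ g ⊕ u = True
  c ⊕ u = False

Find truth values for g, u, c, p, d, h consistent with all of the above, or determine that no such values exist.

g = True; u = True; c = True; p = True; d = False; h = True

c ⊕ h ⊕ p = T ⊕ T ⊕ T = True ✓
c ⊕ d ⊕ g = T ⊕ F ⊕ T = False ✓
c ⊕ d ⊕ u = T ⊕ F ⊕ T = False ✓
d ⊕ g ⊕ u = F ⊕ T ⊕ T = False ✓
g ⊕ p = T ⊕ T = False ✓
c ⊕ g ⊕ u = T ⊕ T ⊕ T = True ✓
c ⊕ u = T ⊕ T = False ✓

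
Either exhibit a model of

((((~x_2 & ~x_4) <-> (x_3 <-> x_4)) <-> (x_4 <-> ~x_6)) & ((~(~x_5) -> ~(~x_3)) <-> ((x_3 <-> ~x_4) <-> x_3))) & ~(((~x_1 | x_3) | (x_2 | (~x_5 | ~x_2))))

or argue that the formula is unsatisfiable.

No satisfying assignment exists.

The conjunct ~(((~x_1 | x_3) | (x_2 | (~x_5 | ~x_2)))) is unsatisfiable on its own:
  x_2 = True: this becomes ~(((~x_1 | x_3) | True)) = False.
  x_2 = False: this becomes ~(((~x_1 | x_3) | True)) = False.
So the whole conjunction is unsatisfiable.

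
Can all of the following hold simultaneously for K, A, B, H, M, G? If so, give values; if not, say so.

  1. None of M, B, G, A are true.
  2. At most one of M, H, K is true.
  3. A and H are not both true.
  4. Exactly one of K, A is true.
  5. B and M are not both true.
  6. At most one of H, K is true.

K = True, A = False, B = False, H = False, M = False, G = False

  (1) {M, B, G, A}: 0 true — none ✓
  (2) {M, H, K}: 1 true — at most one ✓
  (3) A=F, H=F — not both ✓
  (4) {K, A}: 1 true — exactly one ✓
  (5) B=F, M=F — not both ✓
  (6) {H, K}: 1 true — at most one ✓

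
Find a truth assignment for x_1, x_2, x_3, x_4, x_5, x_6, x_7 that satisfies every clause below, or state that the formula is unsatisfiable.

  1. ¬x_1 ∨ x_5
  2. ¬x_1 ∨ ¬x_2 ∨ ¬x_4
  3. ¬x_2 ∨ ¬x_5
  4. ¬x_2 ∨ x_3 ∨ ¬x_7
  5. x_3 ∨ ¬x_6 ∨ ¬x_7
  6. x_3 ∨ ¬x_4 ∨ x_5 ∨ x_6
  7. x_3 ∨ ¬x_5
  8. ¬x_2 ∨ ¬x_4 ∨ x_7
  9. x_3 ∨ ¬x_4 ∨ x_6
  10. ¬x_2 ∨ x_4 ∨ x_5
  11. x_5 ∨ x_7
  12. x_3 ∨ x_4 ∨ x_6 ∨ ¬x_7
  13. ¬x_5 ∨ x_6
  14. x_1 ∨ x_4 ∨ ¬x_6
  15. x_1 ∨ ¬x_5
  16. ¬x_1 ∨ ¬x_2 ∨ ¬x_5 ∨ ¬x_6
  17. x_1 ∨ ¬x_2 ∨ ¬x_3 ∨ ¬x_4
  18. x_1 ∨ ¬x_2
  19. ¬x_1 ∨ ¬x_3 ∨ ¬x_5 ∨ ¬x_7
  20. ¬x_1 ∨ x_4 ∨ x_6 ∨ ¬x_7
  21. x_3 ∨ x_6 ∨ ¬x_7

Set x_1 = False.
  then (x_1 ∨ ¬x_5) forces x_5 = False.
  then (x_1 ∨ ¬x_2) forces x_2 = False.
  then (x_5 ∨ x_7) forces x_7 = True.
Set x_3 = True.
Set x_4 = False.
  then (x_1 ∨ x_4 ∨ ¬x_6) forces x_6 = False.
All clauses satisfied.

x_1: False, x_2: False, x_3: True, x_4: False, x_5: False, x_6: False, x_7: True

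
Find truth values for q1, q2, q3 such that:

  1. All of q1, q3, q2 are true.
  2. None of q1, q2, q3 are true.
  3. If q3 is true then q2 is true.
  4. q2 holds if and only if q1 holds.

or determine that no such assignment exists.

The formula is unsatisfiable.

Case q1 = True:
  Constraint (2) is violated (q1=T) — contradiction.
Case q1 = False:
  Constraint (1) is violated (q1=F) — contradiction.
Both cases fail — unsatisfiable.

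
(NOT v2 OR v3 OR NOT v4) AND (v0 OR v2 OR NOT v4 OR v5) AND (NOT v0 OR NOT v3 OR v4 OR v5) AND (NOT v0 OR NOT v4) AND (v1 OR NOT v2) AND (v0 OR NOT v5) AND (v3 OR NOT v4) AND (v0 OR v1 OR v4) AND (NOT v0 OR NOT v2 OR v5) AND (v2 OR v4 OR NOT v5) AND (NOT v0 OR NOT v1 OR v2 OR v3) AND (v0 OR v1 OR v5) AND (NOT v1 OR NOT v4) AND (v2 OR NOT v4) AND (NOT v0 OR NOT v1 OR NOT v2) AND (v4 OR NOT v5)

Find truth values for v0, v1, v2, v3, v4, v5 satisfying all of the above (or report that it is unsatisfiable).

Set v0 = False.
  then (v0 OR NOT v5) forces v5 = False.
  then (v0 OR v1 OR v5) forces v1 = True.
  then (NOT v1 OR NOT v4) forces v4 = False.
Set v2 = True.
Set v3 = True.
All clauses satisfied.

v0 = False, v1 = True, v2 = True, v3 = True, v4 = False, v5 = False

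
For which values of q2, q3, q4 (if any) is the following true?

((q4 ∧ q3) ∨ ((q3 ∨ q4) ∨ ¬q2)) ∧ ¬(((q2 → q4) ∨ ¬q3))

q2: True, q3: True, q4: False

  (q4 ∧ q3) ∨ ((q3 ∨ q4) ∨ ¬q2) = True
    q4 ∧ q3 = False
    (q3 ∨ q4) ∨ ¬q2 = True
      q3 ∨ q4 = True
      ¬q2 = False
  ¬(((q2 → q4) ∨ ¬q3)) = True
    (q2 → q4) ∨ ¬q3 = False
      q2 → q4 = False
      ¬q3 = False
Both conjuncts True, so the formula holds.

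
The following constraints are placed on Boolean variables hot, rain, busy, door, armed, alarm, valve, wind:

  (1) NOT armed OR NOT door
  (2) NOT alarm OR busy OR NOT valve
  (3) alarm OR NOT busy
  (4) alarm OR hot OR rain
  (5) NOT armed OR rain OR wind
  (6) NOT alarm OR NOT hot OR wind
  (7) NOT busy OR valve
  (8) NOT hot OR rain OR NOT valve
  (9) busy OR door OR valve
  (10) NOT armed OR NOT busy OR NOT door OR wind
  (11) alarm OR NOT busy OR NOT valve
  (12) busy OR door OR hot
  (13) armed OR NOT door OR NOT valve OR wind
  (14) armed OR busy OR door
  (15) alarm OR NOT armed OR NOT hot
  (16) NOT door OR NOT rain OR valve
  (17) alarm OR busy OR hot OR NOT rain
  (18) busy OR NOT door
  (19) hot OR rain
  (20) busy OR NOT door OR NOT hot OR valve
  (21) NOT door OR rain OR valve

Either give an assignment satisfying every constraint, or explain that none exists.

hot: True; rain: True; busy: True; door: False; armed: True; alarm: True; valve: True; wind: True

Set hot = True.
Try rain = False:
  (NOT hot OR rain OR NOT valve) forces valve = False.
  (NOT busy OR valve) forces busy = False.
  (busy OR door OR valve) forces door = True.
  clause (busy OR NOT door) is falsified — backtrack.
So rain = True.
Set busy = True.
  then (alarm OR NOT busy) forces alarm = True.
  then (NOT alarm OR NOT hot OR wind) forces wind = True.
  then (NOT busy OR valve) forces valve = True.
Set door = False.
Set armed = True.
All clauses satisfied.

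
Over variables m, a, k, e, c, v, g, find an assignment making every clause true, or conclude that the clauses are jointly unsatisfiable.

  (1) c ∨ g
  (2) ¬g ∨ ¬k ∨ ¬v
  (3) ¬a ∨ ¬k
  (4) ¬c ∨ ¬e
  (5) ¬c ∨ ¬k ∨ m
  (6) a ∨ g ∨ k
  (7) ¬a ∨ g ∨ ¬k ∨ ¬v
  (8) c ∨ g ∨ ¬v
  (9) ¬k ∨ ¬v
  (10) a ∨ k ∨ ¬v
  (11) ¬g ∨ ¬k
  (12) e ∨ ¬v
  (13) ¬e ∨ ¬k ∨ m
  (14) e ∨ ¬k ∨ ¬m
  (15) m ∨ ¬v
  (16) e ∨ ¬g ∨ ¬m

m = False, a = True, k = False, e = False, c = False, v = False, g = True

Set m = False.
  then (m ∨ ¬v) forces v = False.
Set a = True.
  then (¬a ∨ ¬k) forces k = False.
Set e = False.
Set c = False.
  then (c ∨ g) forces g = True.
All clauses satisfied.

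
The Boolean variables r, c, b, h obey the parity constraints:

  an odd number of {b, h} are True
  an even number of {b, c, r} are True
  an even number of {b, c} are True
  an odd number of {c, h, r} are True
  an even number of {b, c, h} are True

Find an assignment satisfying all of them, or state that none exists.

r=F, c=T, b=T, h=F

{b, h}: 1 true → odd ✓
{b, c, r}: 2 true → even ✓
{b, c}: 2 true → even ✓
{c, h, r}: 1 true → odd ✓
{b, c, h}: 2 true → even ✓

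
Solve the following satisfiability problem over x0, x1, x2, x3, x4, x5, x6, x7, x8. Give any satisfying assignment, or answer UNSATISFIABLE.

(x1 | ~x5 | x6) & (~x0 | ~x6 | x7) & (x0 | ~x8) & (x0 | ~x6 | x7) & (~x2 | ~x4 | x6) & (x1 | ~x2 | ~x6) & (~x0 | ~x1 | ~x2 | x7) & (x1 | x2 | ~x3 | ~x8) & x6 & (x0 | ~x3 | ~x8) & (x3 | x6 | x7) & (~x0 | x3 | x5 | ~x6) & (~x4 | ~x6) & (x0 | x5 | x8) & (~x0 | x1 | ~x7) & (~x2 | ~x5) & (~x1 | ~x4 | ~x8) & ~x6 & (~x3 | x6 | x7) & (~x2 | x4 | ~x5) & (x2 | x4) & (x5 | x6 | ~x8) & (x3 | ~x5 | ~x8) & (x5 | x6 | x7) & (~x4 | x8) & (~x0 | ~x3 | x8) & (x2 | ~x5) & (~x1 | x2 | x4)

Case x6 = True:
  Clause (~x6) is falsified — contradiction.
Case x6 = False:
  Clause (x6) is falsified — contradiction.
Both cases fail, so the formula is unsatisfiable.

UNSATISFIABLE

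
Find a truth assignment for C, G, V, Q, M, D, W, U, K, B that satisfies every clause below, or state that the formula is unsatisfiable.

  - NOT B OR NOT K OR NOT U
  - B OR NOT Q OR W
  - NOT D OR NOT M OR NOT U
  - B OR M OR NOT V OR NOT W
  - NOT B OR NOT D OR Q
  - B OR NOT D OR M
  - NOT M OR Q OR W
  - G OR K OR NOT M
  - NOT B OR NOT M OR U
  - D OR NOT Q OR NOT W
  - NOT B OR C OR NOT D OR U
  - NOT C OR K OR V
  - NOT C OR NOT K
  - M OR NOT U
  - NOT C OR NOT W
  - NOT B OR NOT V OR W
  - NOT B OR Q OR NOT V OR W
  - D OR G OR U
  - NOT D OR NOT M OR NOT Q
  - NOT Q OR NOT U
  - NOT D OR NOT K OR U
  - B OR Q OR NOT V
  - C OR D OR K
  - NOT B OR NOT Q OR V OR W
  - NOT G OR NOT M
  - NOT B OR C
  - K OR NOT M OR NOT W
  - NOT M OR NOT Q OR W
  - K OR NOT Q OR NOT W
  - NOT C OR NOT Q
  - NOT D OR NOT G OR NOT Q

Set C = False.
  then (NOT B OR C) forces B = False.
Set G = False.
Set V = False.
Set Q = False.
Try M = False:
  (B OR NOT D OR M) forces D = False.
  (M OR NOT U) forces U = False.
  clause (D OR G OR U) is falsified — backtrack.
So M = True.
  then (NOT M OR Q OR W) forces W = True.
  then (G OR K OR NOT M) forces K = True.
Try D = True:
  (NOT D OR NOT M OR NOT U) forces U = False.
  clause (NOT D OR NOT K OR U) is falsified — backtrack.
So D = False.
  then (D OR G OR U) forces U = True.
All clauses satisfied.

C=F, G=F, V=F, Q=F, M=T, D=F, W=T, U=T, K=T, B=F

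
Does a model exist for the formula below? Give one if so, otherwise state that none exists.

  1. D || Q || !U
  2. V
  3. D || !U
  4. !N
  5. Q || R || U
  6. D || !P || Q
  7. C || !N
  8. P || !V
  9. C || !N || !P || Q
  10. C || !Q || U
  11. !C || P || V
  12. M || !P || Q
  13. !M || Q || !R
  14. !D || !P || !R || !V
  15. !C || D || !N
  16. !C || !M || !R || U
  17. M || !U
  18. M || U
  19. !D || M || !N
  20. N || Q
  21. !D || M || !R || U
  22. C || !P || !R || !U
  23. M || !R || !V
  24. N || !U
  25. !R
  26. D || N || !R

D=T, R=F, P=T, V=T, Q=T, U=F, N=F, C=T, M=T

Unit clause (V) forces V = True.
Unit clause (!N) forces N = False.
In (P || !V) only P is left, so P = True.
In (N || Q) only Q is left, so Q = True.
In (N || !U) only !U is left, so U = False.
Unit clause (!R) forces R = False.
In (C || !Q || U) only C is left, so C = True.
In (M || U) only M is left, so M = True.
Set D = True.
All clauses satisfied.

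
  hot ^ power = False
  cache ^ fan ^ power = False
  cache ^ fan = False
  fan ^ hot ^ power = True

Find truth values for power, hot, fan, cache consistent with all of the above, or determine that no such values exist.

power = False; hot = False; fan = True; cache = True

hot ^ power = F ^ F = False ✓
cache ^ fan ^ power = T ^ T ^ F = False ✓
cache ^ fan = T ^ T = False ✓
fan ^ hot ^ power = T ^ F ^ F = True ✓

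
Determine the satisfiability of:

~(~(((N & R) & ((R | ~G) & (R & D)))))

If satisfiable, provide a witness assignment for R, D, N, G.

R = True, D = True, N = True, G = False

  ~(~(((N & R) & ((R | ~G) & (R & D))))) = True
    ~(((N & R) & ((R | ~G) & (R & D)))) = False
      (N & R) & ((R | ~G) & (R & D)) = True
        N & R = True
        (R | ~G) & (R & D) = True
          R | ~G = True
            ~G = True
          R & D = True
The formula evaluates to True.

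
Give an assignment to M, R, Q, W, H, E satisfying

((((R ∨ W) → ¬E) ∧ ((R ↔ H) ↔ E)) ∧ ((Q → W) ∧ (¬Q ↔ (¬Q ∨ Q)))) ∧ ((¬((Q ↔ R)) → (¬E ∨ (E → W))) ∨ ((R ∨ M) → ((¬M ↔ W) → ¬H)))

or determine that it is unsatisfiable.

M: True, R: True, Q: False, W: False, H: False, E: False

  (((R ∨ W) → ¬E) ∧ ((R ↔ H) ↔ E)) ∧ ((Q → W) ∧ (¬Q ↔ (¬Q ∨ Q))) = True
    ((R ∨ W) → ¬E) ∧ ((R ↔ H) ↔ E) = True
      (R ∨ W) → ¬E = True
        R ∨ W = True
        ¬E = True
      (R ↔ H) ↔ E = True
        R ↔ H = False
    (Q → W) ∧ (¬Q ↔ (¬Q ∨ Q)) = True
      Q → W = True
      ¬Q ↔ (¬Q ∨ Q) = True
        ¬Q = True
        ¬Q ∨ Q = True
          ¬Q = True
  (¬((Q ↔ R)) → (¬E ∨ (E → W))) ∨ ((R ∨ M) → ((¬M ↔ W) → ¬H)) = True
    ¬((Q ↔ R)) → (¬E ∨ (E → W)) = True
      ¬((Q ↔ R)) = True
        Q ↔ R = False
      ¬E ∨ (E → W) = True
        ¬E = True
        E → W = True
    (R ∨ M) → ((¬M ↔ W) → ¬H) = True
      R ∨ M = True
      (¬M ↔ W) → ¬H = True
        ¬M ↔ W = True
          ¬M = False
        ¬H = True
Both conjuncts True, so the formula holds.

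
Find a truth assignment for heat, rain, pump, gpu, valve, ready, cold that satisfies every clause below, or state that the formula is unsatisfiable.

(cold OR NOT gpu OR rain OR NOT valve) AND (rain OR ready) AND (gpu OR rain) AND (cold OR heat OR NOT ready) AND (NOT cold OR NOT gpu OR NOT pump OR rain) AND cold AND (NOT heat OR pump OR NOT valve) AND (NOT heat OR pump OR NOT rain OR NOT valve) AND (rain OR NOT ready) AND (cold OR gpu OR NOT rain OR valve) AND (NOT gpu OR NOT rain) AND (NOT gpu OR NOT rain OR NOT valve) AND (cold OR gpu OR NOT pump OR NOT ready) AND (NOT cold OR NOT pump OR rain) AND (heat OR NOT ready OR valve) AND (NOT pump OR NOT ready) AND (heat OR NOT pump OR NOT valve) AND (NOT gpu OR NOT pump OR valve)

heat: True, rain: True, pump: True, gpu: False, valve: False, ready: False, cold: True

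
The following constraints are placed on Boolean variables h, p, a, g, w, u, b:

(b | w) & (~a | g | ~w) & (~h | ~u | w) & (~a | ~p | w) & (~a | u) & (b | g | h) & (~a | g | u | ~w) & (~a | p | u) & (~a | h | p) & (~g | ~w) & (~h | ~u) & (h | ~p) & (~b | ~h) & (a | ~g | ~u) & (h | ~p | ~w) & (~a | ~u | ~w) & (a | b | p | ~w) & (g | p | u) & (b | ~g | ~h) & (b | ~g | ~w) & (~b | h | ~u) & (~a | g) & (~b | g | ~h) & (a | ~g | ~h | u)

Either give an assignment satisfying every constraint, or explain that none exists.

Set h = True.
  then (~h | ~u) forces u = False.
  then (~b | ~h) forces b = False.
  then (b | ~g | ~h) forces g = False.
  then (~a | g) forces a = False.
  then (b | w) forces w = True.
  then (a | b | p | ~w) forces p = True.
All clauses satisfied.

h = True, p = True, a = False, g = False, w = True, u = False, b = False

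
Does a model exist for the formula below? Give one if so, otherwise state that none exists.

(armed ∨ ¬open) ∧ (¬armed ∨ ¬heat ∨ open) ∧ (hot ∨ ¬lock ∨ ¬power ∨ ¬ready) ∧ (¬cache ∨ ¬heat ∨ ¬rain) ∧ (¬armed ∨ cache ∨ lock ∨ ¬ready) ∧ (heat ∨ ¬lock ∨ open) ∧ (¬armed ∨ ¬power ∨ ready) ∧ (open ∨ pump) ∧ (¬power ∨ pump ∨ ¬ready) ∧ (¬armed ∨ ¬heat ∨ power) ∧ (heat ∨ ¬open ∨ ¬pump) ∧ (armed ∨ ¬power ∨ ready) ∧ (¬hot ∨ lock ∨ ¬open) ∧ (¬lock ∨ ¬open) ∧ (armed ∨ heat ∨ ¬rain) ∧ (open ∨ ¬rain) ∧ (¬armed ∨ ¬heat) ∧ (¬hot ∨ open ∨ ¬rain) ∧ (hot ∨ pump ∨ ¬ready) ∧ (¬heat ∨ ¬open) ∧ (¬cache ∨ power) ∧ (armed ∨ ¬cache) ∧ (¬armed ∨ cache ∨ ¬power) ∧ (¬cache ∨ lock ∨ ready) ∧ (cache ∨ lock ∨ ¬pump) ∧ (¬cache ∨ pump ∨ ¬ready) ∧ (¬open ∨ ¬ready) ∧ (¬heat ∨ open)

Set ready = True.
  then (¬open ∨ ¬ready) forces open = False.
  then (¬heat ∨ open) forces heat = False.
  then (heat ∨ ¬lock ∨ open) forces lock = False.
  then (open ∨ pump) forces pump = True.
  then (open ∨ ¬rain) forces rain = False.
  then (cache ∨ lock ∨ ¬pump) forces cache = True.
  then (¬cache ∨ power) forces power = True.
  then (armed ∨ ¬cache) forces armed = True.
Set hot = True.
All clauses satisfied.

ready = True, lock = False, heat = False, open = False, power = True, cache = True, armed = True, pump = True, rain = False, hot = True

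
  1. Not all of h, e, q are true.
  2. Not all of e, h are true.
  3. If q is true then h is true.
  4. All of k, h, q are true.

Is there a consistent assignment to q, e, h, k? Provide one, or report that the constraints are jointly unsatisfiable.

q = True, e = False, h = True, k = True

  (1) {h, e, q}: 2/3 true — not all ✓
  (2) {e, h}: 1/2 true — not all ✓
  (3) q=T ⇒ h: T ✓
  (4) {k, h, q}: all 3 true ✓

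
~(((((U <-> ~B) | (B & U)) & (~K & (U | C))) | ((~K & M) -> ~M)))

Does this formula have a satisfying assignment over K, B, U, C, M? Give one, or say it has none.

K = False, B = False, U = False, C = False, M = True

  ~(((((U <-> ~B) | (B & U)) & (~K & (U | C))) | ((~K & M) -> ~M))) = True
    (((U <-> ~B) | (B & U)) & (~K & (U | C))) | ((~K & M) -> ~M) = False
      ((U <-> ~B) | (B & U)) & (~K & (U | C)) = False
        (U <-> ~B) | (B & U) = False
          U <-> ~B = False
            ~B = True
          B & U = False
        ~K & (U | C) = False
          ~K = True
          U | C = False
      (~K & M) -> ~M = False
        ~K & M = True
          ~K = True
        ~M = False
The formula evaluates to True.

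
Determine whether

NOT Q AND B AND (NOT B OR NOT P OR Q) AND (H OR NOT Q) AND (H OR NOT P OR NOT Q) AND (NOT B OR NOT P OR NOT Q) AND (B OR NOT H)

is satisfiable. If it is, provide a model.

Unit clause (NOT Q) forces Q = False.
Unit clause (B) forces B = True.
In (NOT B OR NOT P OR Q) only NOT P is left, so P = False.
Set H = True.
All clauses satisfied.

P = False, B = True, Q = False, H = True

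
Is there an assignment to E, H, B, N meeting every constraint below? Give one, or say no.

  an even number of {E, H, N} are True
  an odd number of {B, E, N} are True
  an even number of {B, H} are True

Unsatisfiable — no assignment works.

Adding constraints 1, 2, 3 mod 2: every variable appears an even number of times on the left, so the left side is 0.
But the right sides sum to 1 (mod 2). 0 ≠ 1 — the system is inconsistent.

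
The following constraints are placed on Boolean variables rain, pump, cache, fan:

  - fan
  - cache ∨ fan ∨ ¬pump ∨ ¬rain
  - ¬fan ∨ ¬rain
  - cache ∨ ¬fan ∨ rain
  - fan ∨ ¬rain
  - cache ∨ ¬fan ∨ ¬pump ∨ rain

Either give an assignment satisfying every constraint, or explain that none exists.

Unit clause (fan) forces fan = True.
In (¬fan ∨ ¬rain) only ¬rain is left, so rain = False.
In (cache ∨ ¬fan ∨ rain) only cache is left, so cache = True.
Set pump = True.
Check each clause:
  (fan): fan holds.
  (cache ∨ fan ∨ ¬pump ∨ ¬rain): cache holds.
  (¬fan ∨ ¬rain): ¬rain holds.
  (cache ∨ ¬fan ∨ rain): cache holds.
  (fan ∨ ¬rain): fan holds.
  (cache ∨ ¬fan ∨ ¬pump ∨ rain): cache holds.
All clauses satisfied.

rain: False, pump: True, cache: True, fan: True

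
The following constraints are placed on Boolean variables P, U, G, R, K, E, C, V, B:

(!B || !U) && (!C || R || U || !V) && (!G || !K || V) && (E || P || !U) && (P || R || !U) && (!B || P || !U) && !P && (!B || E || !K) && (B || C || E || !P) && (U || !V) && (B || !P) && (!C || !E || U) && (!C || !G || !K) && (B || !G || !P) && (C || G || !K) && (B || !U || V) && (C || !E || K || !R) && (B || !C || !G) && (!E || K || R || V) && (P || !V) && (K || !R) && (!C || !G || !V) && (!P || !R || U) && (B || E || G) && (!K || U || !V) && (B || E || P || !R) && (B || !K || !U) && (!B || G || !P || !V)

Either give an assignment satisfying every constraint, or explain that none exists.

Unit clause (!P) forces P = False.
In (P || !V) only !V is left, so V = False.
Try U = True:
  (!B || !U) forces B = False.
  clause (B || !U || V) is falsified — backtrack.
So U = False.
Set G = False.
Try R = True:
  (K || !R) forces K = True.
  (C || G || !K) forces C = True.
  (!C || !E || U) forces E = False.
  (!B || E || !K) forces B = False.
  clause (B || E || G) is falsified — backtrack.
So R = False.
Try K = True:
  (C || G || !K) forces C = True.
  (!C || !E || U) forces E = False.
  (!B || E || !K) forces B = False.
  clause (B || E || G) is falsified — backtrack.
So K = False.
  then (!E || K || R || V) forces E = False.
  then (B || E || G) forces B = True.
Set C = True.
All clauses satisfied.

P = False, U = False, G = False, R = False, K = False, E = False, C = True, V = False, B = True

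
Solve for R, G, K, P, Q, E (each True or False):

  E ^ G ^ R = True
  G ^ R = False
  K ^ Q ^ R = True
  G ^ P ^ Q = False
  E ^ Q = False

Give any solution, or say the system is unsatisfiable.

R = True; G = True; K = True; P = False; Q = True; E = True

E ^ G ^ R = T ^ T ^ T = True ✓
G ^ R = T ^ T = False ✓
K ^ Q ^ R = T ^ T ^ T = True ✓
G ^ P ^ Q = T ^ F ^ T = False ✓
E ^ Q = T ^ T = False ✓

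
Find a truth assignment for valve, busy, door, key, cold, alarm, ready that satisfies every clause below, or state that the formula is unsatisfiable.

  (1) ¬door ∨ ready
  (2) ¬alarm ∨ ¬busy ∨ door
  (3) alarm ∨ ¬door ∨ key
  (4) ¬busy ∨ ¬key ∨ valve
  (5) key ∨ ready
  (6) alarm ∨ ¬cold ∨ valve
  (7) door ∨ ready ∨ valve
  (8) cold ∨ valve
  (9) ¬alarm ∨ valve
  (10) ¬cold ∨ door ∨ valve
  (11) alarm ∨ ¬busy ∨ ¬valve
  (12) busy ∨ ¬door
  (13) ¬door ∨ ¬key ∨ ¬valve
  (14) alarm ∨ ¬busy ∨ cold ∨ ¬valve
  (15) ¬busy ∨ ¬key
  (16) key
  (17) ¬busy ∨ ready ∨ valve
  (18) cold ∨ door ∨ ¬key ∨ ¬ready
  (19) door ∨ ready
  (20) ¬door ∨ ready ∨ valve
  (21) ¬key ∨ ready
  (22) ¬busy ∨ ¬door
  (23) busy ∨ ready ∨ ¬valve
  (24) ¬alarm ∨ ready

valve = True, busy = False, door = False, key = True, cold = True, alarm = False, ready = True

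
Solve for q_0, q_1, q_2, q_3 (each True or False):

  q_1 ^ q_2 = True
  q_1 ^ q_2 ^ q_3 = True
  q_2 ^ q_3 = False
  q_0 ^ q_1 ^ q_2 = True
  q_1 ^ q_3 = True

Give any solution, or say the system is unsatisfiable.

q_0=F, q_1=T, q_2=F, q_3=F

q_1 ^ q_2 = T ^ F = True ✓
q_1 ^ q_2 ^ q_3 = T ^ F ^ F = True ✓
q_2 ^ q_3 = F ^ F = False ✓
q_0 ^ q_1 ^ q_2 = F ^ T ^ F = True ✓
q_1 ^ q_3 = T ^ F = True ✓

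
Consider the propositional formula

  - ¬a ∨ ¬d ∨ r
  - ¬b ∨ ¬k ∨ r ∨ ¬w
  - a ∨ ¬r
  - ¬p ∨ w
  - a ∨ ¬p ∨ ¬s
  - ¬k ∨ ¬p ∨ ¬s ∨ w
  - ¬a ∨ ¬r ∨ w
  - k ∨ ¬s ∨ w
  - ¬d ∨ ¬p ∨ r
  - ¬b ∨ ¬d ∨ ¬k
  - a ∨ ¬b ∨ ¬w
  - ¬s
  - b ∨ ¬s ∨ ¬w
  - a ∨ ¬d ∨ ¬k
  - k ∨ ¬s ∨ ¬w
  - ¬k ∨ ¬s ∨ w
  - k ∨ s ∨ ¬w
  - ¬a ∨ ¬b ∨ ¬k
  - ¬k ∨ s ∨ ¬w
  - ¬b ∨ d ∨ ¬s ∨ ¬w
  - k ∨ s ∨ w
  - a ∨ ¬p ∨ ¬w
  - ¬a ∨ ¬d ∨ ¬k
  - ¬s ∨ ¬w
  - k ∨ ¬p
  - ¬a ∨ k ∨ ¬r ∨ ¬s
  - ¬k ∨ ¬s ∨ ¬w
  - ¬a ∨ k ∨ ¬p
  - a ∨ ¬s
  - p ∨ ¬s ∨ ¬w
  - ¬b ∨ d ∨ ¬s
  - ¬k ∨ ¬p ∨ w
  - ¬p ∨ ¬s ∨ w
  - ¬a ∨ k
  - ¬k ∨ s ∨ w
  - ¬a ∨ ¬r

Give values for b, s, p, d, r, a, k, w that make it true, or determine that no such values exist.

Case k = True:
  (¬s) forces s = False.
  (¬k ∨ s ∨ ¬w) forces w = False.
  Clause (¬k ∨ s ∨ w) is falsified — contradiction.
Case k = False:
  (¬s) forces s = False.
  (k ∨ s ∨ ¬w) forces w = False.
  Clause (k ∨ s ∨ w) is falsified — contradiction.
Both cases fail, so the formula is unsatisfiable.

Unsatisfiable — no assignment works.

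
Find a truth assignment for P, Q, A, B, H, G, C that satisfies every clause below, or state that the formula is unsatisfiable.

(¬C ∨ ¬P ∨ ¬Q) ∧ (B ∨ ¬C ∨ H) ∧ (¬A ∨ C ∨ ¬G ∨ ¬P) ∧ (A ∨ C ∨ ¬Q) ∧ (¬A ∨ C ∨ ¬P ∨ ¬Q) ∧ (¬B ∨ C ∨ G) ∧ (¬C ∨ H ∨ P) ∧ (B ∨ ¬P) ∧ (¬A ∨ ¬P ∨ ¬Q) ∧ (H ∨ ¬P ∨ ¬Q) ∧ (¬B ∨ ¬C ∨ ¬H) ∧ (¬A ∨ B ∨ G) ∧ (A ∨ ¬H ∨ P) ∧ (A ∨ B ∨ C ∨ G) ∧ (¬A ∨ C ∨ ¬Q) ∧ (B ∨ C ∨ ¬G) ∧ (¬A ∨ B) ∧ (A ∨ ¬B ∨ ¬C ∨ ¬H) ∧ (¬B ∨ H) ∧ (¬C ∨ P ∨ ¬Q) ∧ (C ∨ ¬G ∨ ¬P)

P = False, Q = False, A = True, B = True, H = True, G = True, C = False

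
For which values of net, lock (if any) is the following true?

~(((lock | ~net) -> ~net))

net = True, lock = True

  ~(((lock | ~net) -> ~net)) = True
    (lock | ~net) -> ~net = False
      lock | ~net = True
        ~net = False
      ~net = False
The formula evaluates to True.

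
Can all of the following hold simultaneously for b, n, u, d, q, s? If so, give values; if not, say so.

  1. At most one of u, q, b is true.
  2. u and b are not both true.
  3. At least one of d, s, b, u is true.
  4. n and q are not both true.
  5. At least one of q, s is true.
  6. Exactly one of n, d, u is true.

b = False, n = False, u = False, d = True, q = True, s = False

  (1) {u, q, b}: 1 true — at most one ✓
  (2) u=F, b=F — not both ✓
  (3) {d, s, b, u}: 1 true — at least one ✓
  (4) n=F, q=T — not both ✓
  (5) {q, s}: 1 true — at least one ✓
  (6) {n, d, u}: 1 true — exactly one ✓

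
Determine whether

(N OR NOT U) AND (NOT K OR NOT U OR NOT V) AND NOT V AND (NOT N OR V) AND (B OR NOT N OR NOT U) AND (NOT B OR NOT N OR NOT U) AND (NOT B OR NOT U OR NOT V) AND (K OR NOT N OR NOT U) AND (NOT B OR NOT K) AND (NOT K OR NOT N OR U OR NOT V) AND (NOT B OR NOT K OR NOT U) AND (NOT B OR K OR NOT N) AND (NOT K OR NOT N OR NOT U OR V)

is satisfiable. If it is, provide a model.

Unit clause (NOT V) forces V = False.
In (NOT N OR V) only NOT N is left, so N = False.
In (N OR NOT U) only NOT U is left, so U = False.
Set K = False.
Set B = True.
All clauses satisfied.

V=F; N=F; K=F; B=T; U=F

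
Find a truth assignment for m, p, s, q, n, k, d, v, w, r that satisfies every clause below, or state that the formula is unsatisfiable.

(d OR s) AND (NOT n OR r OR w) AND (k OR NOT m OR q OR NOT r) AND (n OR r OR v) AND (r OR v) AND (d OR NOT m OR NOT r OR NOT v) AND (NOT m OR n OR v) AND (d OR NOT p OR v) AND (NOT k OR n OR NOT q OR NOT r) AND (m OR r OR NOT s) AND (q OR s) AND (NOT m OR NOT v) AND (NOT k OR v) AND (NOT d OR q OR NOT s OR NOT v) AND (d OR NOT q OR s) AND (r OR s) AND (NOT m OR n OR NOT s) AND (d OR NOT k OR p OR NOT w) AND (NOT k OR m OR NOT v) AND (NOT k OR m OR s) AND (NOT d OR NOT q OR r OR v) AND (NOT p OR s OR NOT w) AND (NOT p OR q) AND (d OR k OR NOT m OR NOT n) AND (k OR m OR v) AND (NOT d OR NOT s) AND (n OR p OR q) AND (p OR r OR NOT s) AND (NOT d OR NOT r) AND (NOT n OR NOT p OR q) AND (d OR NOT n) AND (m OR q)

Set m = False.
  then (m OR q) forces q = True.
Set p = True.
Set s = True.
  then (m OR r OR NOT s) forces r = True.
  then (NOT d OR NOT s) forces d = False.
  then (d OR NOT n) forces n = False.
  then (d OR NOT p OR v) forces v = True.
  then (NOT k OR n OR NOT q OR NOT r) forces k = False.
Set w = False.
All clauses satisfied.

m = False, p = True, s = True, q = True, n = False, k = False, d = False, v = True, w = False, r = True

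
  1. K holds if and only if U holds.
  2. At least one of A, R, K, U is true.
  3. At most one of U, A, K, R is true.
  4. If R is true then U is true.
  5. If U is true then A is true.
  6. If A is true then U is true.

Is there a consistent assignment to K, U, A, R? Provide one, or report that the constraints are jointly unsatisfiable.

Case K = True:
  (1) with K=T forces U = True.
  Constraint (3) is violated (U=T, K=T) — contradiction.
Case K = False:
  (1) with K=F forces U = False.
  (4) with U=F forces R = False.
  (2) with R=F, K=F, U=F forces A = True.
  Constraint (6) is violated (A=T, U=F) — contradiction.
Both cases fail — unsatisfiable.

UNSATISFIABLE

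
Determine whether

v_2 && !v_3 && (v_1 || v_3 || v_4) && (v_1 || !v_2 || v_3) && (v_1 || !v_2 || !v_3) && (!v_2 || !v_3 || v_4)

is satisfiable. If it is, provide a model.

Unit clause (v_2) forces v_2 = True.
Unit clause (!v_3) forces v_3 = False.
In (v_1 || !v_2 || v_3) only v_1 is left, so v_1 = True.
Set v_4 = False.
Check each clause:
  (v_2): v_2 holds.
  (!v_3): !v_3 holds.
  (v_1 || v_3 || v_4): v_1 holds.
  (v_1 || !v_2 || v_3): v_1 holds.
  (v_1 || !v_2 || !v_3): v_1 holds.
  (!v_2 || !v_3 || v_4): !v_3 holds.
All clauses satisfied.

v_1 = True; v_2 = True; v_3 = False; v_4 = False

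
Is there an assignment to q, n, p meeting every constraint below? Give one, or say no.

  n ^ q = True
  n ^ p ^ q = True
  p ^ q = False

q: False, n: True, p: False

n ^ q = T ^ F = True ✓
n ^ p ^ q = T ^ F ^ F = True ✓
p ^ q = F ^ F = False ✓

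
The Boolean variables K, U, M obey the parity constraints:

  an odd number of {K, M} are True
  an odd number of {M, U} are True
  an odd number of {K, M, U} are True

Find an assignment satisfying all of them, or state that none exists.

K = False, U = False, M = True

{K, M}: 1 true → odd ✓
{M, U}: 1 true → odd ✓
{K, M, U}: 1 true → odd ✓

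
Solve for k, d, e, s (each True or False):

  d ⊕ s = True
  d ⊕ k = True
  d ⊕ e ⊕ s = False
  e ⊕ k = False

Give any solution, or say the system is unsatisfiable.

k: True; d: False; e: True; s: True

d ⊕ s = F ⊕ T = True ✓
d ⊕ k = F ⊕ T = True ✓
d ⊕ e ⊕ s = F ⊕ T ⊕ T = False ✓
e ⊕ k = T ⊕ T = False ✓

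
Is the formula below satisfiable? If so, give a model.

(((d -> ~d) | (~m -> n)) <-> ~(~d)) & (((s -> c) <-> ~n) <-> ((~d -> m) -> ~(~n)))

s = True, d = True, c = False, m = False, n = True

  ((d -> ~d) | (~m -> n)) <-> ~(~d) = True
    (d -> ~d) | (~m -> n) = True
      d -> ~d = False
        ~d = False
      ~m -> n = True
        ~m = True
    ~(~d) = True
      ~d = False
  ((s -> c) <-> ~n) <-> ((~d -> m) -> ~(~n)) = True
    (s -> c) <-> ~n = True
      s -> c = False
      ~n = False
    (~d -> m) -> ~(~n) = True
      ~d -> m = True
        ~d = False
      ~(~n) = True
        ~n = False
Both conjuncts True, so the formula holds.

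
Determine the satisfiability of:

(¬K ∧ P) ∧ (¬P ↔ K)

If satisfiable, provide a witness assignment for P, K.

P = True; K = False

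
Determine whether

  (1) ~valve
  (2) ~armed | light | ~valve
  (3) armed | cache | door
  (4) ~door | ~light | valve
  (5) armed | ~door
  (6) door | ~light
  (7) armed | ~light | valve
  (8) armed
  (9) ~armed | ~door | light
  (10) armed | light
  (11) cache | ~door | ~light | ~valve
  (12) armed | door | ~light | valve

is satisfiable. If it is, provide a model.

valve = False; armed = True; cache = True; light = False; door = False

Unit clause (~valve) forces valve = False.
Unit clause (armed) forces armed = True.
Set cache = True.
Try light = True:
  (~door | ~light | valve) forces door = False.
  clause (door | ~light) is falsified — backtrack.
So light = False.
  then (~armed | ~door | light) forces door = False.
All clauses satisfied.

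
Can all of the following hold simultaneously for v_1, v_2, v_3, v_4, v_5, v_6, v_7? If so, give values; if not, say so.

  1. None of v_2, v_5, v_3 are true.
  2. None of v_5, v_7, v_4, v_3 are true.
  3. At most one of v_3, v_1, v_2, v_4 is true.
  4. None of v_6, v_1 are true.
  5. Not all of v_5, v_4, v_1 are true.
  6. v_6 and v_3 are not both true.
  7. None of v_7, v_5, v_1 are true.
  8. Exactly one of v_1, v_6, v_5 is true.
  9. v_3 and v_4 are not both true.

Case v_1 = True:
  Constraint (4) is violated (v_1=T) — contradiction.
Case v_1 = False:
  (1) forces v_2 = False.
  (1) forces v_5 = False.
  (1) forces v_3 = False.
  (2) forces v_7 = False.
  (2) forces v_4 = False.
  (4) forces v_6 = False.
  Constraint (8) is violated (v_1=F, v_6=F, v_5=F) — contradiction.
Both cases fail — unsatisfiable.

Unsatisfiable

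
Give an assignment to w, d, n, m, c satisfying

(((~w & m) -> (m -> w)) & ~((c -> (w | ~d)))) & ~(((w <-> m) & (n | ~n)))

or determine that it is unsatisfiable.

Unsatisfiable

Case w = True: the conjunct ~((c -> (w | ~d))) becomes ~((c -> True)) = False.
Case w = False: the formula simplifies to ((m -> ~m) & ~((c -> ~d))) & ~((~m & (n | ~n))).
  m = True: the conjunct m -> ~m becomes True -> ~True = False.
  m = False: simplifies to ~((c -> ~d)) & ~((n | ~n)).
    n = True: the conjunct ~((n | ~n)) becomes ~((True | False)) = False.
    n = False: the conjunct ~((n | ~n)) becomes ~((False | True)) = False.
Both cases fail — unsatisfiable.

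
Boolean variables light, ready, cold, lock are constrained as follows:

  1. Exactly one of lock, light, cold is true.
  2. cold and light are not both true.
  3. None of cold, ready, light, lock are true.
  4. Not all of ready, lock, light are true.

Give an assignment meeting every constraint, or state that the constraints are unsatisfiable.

No satisfying assignment exists.

Case light = True:
  Constraint (3) is violated (light=T) — contradiction.
Case light = False:
  (3) forces cold = False.
  (1) with light=F, cold=F forces lock = True.
  Constraint (3) is violated (lock=T) — contradiction.
Both cases fail — unsatisfiable.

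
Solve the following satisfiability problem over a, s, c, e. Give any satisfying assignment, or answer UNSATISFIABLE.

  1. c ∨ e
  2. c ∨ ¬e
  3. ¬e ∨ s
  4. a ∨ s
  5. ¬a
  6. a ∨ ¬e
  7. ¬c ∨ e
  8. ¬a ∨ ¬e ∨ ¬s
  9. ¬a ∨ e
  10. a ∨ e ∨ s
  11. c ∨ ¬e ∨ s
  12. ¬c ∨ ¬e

No satisfying assignment exists.

Case e = True:
  (c ∨ ¬e) forces c = True.
  Clause (¬c ∨ ¬e) is falsified — contradiction.
Case e = False:
  (c ∨ e) forces c = True.
  Clause (¬c ∨ e) is falsified — contradiction.
Both cases fail, so the formula is unsatisfiable.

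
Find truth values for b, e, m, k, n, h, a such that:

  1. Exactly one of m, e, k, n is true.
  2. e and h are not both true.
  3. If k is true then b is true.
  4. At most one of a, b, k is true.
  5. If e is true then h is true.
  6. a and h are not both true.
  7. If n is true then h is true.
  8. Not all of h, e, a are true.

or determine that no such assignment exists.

b = True; e = False; m = True; k = False; n = False; h = False; a = False

  (1) {m, e, k, n}: 1 true — exactly one ✓
  (2) e=F, h=F — not both ✓
  (3) k=F ⇒ b: vacuous ✓
  (4) {a, b, k}: 1 true — at most one ✓
  (5) e=F ⇒ h: vacuous ✓
  (6) a=F, h=F — not both ✓
  (7) n=F ⇒ h: vacuous ✓
  (8) {h, e, a}: 0/3 true — not all ✓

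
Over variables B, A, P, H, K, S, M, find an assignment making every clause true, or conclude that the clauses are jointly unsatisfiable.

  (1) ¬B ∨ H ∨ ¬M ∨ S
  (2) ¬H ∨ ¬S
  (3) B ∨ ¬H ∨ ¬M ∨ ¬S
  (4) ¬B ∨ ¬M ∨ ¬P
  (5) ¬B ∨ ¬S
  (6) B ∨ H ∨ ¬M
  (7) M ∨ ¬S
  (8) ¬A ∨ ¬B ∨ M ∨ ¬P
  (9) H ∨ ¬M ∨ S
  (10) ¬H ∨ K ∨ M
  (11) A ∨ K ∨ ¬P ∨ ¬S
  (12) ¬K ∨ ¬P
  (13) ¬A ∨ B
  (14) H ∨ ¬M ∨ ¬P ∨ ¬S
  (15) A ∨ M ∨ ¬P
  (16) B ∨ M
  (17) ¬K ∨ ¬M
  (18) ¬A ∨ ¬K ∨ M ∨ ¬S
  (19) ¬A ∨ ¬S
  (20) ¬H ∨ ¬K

Set B = True.
  then (¬B ∨ ¬S) forces S = False.
Set A = False.
Try P = True:
  (¬B ∨ ¬M ∨ ¬P) forces M = False.
  clause (A ∨ M ∨ ¬P) is falsified — backtrack.
So P = False.
Set H = False.
  then (¬B ∨ H ∨ ¬M ∨ S) forces M = False.
Set K = False.
All clauses satisfied.

B = True, A = False, P = False, H = False, K = False, S = False, M = False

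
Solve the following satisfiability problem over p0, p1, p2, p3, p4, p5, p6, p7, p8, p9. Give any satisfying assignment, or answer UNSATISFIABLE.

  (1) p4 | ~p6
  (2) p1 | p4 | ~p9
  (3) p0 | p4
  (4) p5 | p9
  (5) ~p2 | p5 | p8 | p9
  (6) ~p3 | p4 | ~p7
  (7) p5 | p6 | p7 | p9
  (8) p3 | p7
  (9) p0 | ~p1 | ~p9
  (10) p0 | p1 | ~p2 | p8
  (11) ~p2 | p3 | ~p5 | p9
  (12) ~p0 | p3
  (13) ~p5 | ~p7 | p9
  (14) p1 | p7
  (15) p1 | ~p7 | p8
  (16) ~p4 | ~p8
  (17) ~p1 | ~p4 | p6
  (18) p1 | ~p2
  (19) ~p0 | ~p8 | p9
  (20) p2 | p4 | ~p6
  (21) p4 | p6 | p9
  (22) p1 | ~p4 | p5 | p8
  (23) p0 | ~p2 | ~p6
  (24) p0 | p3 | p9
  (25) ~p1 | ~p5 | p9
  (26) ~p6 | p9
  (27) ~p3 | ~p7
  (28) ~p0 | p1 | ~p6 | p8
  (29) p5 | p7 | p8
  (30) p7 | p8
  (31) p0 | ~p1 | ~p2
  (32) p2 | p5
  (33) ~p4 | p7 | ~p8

Set p0 = True.
  then (~p0 | p3) forces p3 = True.
  then (~p3 | ~p7) forces p7 = False.
  then (p7 | p8) forces p8 = True.
  then (~p4 | p7 | ~p8) forces p4 = False.
  then (p4 | ~p6) forces p6 = False.
  then (p1 | p7) forces p1 = True.
  then (~p0 | ~p8 | p9) forces p9 = True.
Set p2 = False.
  then (p2 | p5) forces p5 = True.
All clauses satisfied.

p0 = True, p1 = True, p2 = False, p3 = True, p4 = False, p5 = True, p6 = False, p7 = False, p8 = True, p9 = True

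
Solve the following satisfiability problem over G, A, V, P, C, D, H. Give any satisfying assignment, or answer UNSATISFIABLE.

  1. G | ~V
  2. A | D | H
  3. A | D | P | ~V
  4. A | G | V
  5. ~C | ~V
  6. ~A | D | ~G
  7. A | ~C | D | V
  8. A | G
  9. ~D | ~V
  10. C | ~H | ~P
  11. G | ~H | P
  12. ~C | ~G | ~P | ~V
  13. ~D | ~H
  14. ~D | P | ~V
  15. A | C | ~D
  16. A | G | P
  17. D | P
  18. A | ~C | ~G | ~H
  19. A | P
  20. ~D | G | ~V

G = False; A = True; V = False; P = False; C = True; D = True; H = False

Set G = False.
  then (G | ~V) forces V = False.
  then (A | G | V) forces A = True.
Set P = False.
  then (G | ~H | P) forces H = False.
  then (D | P) forces D = True.
Set C = True.
All clauses satisfied.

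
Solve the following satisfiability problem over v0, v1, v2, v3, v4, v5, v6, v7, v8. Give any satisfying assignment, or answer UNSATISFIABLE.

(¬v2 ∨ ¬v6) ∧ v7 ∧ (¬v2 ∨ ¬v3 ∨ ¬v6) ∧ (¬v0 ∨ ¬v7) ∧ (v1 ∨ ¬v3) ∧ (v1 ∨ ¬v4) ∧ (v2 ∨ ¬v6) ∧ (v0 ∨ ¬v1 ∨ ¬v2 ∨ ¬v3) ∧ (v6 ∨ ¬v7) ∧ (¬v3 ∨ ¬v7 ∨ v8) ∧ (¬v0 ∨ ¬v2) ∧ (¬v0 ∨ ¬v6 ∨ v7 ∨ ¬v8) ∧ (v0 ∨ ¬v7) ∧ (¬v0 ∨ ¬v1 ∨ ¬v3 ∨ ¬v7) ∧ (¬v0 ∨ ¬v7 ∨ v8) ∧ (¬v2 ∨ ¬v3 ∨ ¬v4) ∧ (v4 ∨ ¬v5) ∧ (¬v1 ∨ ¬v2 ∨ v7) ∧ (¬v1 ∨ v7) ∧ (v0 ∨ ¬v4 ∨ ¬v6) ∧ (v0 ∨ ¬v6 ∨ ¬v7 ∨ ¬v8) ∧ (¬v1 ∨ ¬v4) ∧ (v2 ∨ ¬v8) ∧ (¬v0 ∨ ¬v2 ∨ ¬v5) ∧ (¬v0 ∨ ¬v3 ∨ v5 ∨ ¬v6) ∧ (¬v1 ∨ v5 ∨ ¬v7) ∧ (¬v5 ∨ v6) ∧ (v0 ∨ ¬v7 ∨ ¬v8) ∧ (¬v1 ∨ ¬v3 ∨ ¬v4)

Case v7 = True:
  (¬v0 ∨ ¬v7) forces v0 = False.
  Clause (v0 ∨ ¬v7) is falsified — contradiction.
Case v7 = False:
  Clause (v7) is falsified — contradiction.
Both cases fail, so the formula is unsatisfiable.

Unsatisfiable — no assignment works.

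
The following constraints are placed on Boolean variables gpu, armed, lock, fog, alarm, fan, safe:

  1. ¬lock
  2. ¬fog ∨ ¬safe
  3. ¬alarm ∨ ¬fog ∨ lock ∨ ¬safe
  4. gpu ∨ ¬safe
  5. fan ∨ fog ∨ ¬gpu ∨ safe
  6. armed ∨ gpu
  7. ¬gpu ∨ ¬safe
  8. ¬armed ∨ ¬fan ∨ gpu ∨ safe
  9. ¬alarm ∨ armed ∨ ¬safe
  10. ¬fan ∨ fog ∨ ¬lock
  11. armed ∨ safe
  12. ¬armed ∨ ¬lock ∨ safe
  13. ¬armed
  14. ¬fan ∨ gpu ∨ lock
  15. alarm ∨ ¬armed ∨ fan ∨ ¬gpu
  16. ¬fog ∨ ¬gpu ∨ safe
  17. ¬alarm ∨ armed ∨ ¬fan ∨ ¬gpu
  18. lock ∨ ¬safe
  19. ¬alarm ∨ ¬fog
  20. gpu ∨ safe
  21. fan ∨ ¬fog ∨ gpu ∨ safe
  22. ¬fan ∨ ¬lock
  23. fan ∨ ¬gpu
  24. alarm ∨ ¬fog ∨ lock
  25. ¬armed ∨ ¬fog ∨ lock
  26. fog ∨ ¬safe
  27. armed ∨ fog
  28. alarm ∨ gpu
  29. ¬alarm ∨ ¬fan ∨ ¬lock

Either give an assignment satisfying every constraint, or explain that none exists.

The formula is unsatisfiable.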